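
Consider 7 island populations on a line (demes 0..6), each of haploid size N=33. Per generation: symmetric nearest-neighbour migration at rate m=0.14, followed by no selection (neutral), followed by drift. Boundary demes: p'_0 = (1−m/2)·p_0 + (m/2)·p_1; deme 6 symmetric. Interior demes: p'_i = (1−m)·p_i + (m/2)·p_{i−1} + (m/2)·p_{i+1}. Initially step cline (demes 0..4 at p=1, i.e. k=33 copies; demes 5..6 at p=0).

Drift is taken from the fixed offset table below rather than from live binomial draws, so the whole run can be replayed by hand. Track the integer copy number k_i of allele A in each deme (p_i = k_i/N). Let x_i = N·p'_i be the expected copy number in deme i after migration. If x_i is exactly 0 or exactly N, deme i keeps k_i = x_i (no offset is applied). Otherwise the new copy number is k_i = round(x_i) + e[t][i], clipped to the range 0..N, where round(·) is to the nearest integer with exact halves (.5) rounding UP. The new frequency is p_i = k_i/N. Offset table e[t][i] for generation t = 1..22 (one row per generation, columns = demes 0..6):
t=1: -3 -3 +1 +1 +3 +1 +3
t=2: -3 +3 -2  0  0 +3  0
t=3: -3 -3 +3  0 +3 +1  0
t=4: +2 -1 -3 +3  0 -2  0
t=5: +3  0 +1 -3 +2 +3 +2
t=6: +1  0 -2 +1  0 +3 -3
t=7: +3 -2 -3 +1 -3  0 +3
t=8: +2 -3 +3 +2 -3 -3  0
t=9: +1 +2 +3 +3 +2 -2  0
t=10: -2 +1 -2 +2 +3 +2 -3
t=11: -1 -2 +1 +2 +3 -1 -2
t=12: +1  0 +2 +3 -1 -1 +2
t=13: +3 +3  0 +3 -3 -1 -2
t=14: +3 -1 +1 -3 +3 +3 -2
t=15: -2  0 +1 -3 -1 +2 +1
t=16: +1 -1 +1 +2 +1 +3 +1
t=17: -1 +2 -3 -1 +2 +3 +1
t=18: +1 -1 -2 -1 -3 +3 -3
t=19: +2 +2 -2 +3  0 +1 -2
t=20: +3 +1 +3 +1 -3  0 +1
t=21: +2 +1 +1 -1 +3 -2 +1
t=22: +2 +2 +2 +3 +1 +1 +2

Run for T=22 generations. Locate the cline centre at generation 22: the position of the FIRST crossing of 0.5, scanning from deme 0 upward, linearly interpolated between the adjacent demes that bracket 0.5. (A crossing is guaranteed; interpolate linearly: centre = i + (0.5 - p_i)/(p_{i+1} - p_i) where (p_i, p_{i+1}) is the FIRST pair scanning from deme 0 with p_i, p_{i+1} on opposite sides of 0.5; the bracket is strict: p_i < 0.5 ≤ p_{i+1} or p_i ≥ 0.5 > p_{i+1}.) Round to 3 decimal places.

5.611

t=0: k=[33 33 33 33 33 0 0]
t=1: x=[33.0000 33.0000 33.0000 33.0000 30.6900 2.3100 0.0000] k=[33 33 33 33 33 3 0]
t=2: x=[33.0000 33.0000 33.0000 33.0000 30.9000 4.8900 0.2100] k=[33 33 33 33 31 8 0]
t=3: x=[33.0000 33.0000 33.0000 32.8600 29.5300 9.0500 0.5600] k=[33 33 33 33 33 10 1]
t=4: x=[33.0000 33.0000 33.0000 33.0000 31.3900 10.9800 1.6300] k=[33 33 33 33 31 9 2]
t=5: x=[33.0000 33.0000 33.0000 32.8600 29.6000 10.0500 2.4900] k=[33 33 33 30 32 13 4]
t=6: x=[33.0000 33.0000 32.7900 30.3500 30.5300 13.7000 4.6300] k=[33 33 31 31 31 17 2]
t=7: x=[33.0000 32.8600 31.1400 31.0000 30.0200 16.9300 3.0500] k=[33 31 28 32 27 17 6]
t=8: x=[32.8600 30.9300 28.4900 31.3700 26.6500 16.9300 6.7700] k=[33 28 31 33 24 14 7]
t=9: x=[32.6500 28.5600 30.9300 32.2300 23.9300 14.2100 7.4900] k=[33 31 33 33 26 12 7]
t=10: x=[32.8600 31.2800 32.8600 32.5100 25.5100 12.6300 7.3500] k=[31 32 31 33 29 15 4]
t=11: x=[31.0700 31.8600 31.2100 32.5800 28.3000 15.2100 4.7700] k=[30 30 32 33 31 14 3]
t=12: x=[30.0000 30.1400 31.9300 32.7900 29.9500 14.4200 3.7700] k=[31 30 33 33 29 13 6]
t=13: x=[30.9300 30.2800 32.7900 32.7200 28.1600 13.6300 6.4900] k=[33 33 33 33 25 13 4]
t=14: x=[33.0000 33.0000 33.0000 32.4400 24.7200 13.2100 4.6300] k=[33 33 33 29 28 16 3]
t=15: x=[33.0000 33.0000 32.7200 29.2100 27.2300 15.9300 3.9100] k=[33 33 33 26 26 18 5]
t=16: x=[33.0000 33.0000 32.5100 26.4900 25.4400 17.6500 5.9100] k=[33 33 33 28 26 21 7]
t=17: x=[33.0000 33.0000 32.6500 28.2100 25.7900 20.3700 7.9800] k=[33 33 30 27 28 23 9]
t=18: x=[33.0000 32.7900 30.0000 27.2800 27.5800 22.3700 9.9800] k=[33 32 28 26 25 25 7]
t=19: x=[32.9300 31.7900 28.1400 26.0700 25.0700 23.7400 8.2600] k=[33 33 26 29 25 25 6]
t=20: x=[33.0000 32.5100 26.7000 28.5100 25.2800 23.6700 7.3300] k=[33 33 30 30 22 24 8]
t=21: x=[33.0000 32.7900 30.2100 29.4400 22.7000 22.7400 9.1200] k=[33 33 31 28 26 21 10]
t=22: x=[33.0000 32.8600 30.9300 28.0700 25.7900 20.5800 10.7700] k=[33 33 33 31 27 22 13]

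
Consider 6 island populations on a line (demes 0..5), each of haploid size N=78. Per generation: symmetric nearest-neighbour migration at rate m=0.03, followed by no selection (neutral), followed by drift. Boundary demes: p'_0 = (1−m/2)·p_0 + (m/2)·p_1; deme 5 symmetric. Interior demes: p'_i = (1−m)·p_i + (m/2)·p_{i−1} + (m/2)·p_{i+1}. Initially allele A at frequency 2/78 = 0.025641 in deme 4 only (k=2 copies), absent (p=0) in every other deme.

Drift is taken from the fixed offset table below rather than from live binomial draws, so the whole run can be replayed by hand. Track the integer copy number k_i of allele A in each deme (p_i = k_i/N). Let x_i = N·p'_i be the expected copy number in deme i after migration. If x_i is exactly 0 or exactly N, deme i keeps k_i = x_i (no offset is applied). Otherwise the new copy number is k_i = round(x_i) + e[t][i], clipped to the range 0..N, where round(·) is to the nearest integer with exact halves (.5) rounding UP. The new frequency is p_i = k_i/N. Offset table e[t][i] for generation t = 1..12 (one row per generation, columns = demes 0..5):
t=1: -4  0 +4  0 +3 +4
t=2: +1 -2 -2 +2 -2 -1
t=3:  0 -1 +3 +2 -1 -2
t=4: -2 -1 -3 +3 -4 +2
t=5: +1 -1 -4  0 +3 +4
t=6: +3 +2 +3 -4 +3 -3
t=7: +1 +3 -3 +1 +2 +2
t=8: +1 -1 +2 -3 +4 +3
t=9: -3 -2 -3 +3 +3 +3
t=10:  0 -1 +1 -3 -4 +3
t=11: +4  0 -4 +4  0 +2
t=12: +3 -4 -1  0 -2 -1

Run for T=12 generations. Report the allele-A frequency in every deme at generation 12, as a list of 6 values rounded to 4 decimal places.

[0.0000, 0.0000, 0.0000, 0.0641, 0.1154, 0.2051]

t=0: k=[0 0 0 0 2 0]
t=1: x=[0.0000 0.0000 0.0000 0.0300 1.9400 0.0300] k=[0 0 0 0 5 4]
t=2: x=[0.0000 0.0000 0.0000 0.0750 4.9100 4.0150] k=[0 0 0 2 3 3]
t=3: x=[0.0000 0.0000 0.0300 1.9850 2.9850 3.0000] k=[0 0 3 4 2 1]
t=4: x=[0.0000 0.0450 2.9700 3.9550 2.0150 1.0150] k=[0 0 0 7 0 3]
t=5: x=[0.0000 0.0000 0.1050 6.7900 0.1500 2.9550] k=[0 0 0 7 3 7]
t=6: x=[0.0000 0.0000 0.1050 6.8350 3.1200 6.9400] k=[0 0 3 3 6 4]
t=7: x=[0.0000 0.0450 2.9550 3.0450 5.9250 4.0300] k=[0 3 0 4 8 6]
t=8: x=[0.0450 2.9100 0.1050 4.0000 7.9100 6.0300] k=[1 2 2 1 12 9]
t=9: x=[1.0150 1.9850 1.9850 1.1800 11.7900 9.0450] k=[0 0 0 4 15 12]
t=10: x=[0.0000 0.0000 0.0600 4.1050 14.7900 12.0450] k=[0 0 1 1 11 15]
t=11: x=[0.0000 0.0150 0.9850 1.1500 10.9100 14.9400] k=[0 0 0 5 11 17]
t=12: x=[0.0000 0.0000 0.0750 5.0150 11.0000 16.9100] k=[0 0 0 5 9 16]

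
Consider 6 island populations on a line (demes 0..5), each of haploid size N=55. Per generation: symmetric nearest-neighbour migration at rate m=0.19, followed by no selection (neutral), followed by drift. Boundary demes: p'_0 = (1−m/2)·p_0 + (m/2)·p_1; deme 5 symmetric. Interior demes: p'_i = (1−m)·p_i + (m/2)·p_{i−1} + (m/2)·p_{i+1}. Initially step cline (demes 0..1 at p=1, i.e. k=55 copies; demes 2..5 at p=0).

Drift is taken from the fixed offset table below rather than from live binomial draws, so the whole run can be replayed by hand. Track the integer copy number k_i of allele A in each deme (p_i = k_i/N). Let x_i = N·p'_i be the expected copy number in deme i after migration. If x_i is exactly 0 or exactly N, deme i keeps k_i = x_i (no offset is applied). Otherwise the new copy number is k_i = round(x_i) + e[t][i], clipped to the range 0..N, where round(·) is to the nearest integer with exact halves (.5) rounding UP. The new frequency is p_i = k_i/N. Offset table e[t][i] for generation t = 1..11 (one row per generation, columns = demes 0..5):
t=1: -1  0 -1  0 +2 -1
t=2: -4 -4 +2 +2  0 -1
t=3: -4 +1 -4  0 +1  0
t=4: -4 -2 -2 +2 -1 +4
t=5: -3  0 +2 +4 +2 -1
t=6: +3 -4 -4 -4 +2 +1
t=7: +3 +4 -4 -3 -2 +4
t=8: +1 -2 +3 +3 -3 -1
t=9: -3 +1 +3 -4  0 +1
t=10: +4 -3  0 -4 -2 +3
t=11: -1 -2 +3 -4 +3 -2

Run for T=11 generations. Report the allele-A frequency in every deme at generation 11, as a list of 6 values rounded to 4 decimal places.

[0.7273, 0.4545, 0.3455, 0.0000, 0.0909, 0.1273]

t=0: k=[55 55 0 0 0 0]
t=1: x=[55.0000 49.7750 5.2250 0.0000 0.0000 0.0000] k=[55 50 4 0 0 0]
t=2: x=[54.5250 46.1050 7.9900 0.3800 0.0000 0.0000] k=[51 42 10 2 0 0]
t=3: x=[50.1450 39.8150 12.2800 2.5700 0.1900 0.0000] k=[46 41 8 3 1 0]
t=4: x=[45.5250 38.3400 10.6600 3.2850 1.0950 0.0950] k=[42 36 9 5 0 4]
t=5: x=[41.4300 34.0050 11.1850 4.9050 0.8550 3.6200] k=[38 34 13 9 3 3]
t=6: x=[37.6200 32.3850 14.6150 8.8100 3.5700 3.0000] k=[41 28 11 5 6 4]
t=7: x=[39.7650 27.6200 12.0450 5.6650 5.7150 4.1900] k=[43 32 8 3 4 8]
t=8: x=[41.9550 30.7650 9.8050 3.5700 4.2850 7.6200] k=[43 29 13 7 1 7]
t=9: x=[41.6700 28.8100 13.9500 7.0000 2.1400 6.4300] k=[39 30 17 3 2 7]
t=10: x=[38.1450 29.6200 16.9050 4.2350 2.5700 6.5250] k=[42 27 17 0 1 10]
t=11: x=[40.5750 27.4750 16.3350 1.7100 1.7600 9.1450] k=[40 25 19 0 5 7]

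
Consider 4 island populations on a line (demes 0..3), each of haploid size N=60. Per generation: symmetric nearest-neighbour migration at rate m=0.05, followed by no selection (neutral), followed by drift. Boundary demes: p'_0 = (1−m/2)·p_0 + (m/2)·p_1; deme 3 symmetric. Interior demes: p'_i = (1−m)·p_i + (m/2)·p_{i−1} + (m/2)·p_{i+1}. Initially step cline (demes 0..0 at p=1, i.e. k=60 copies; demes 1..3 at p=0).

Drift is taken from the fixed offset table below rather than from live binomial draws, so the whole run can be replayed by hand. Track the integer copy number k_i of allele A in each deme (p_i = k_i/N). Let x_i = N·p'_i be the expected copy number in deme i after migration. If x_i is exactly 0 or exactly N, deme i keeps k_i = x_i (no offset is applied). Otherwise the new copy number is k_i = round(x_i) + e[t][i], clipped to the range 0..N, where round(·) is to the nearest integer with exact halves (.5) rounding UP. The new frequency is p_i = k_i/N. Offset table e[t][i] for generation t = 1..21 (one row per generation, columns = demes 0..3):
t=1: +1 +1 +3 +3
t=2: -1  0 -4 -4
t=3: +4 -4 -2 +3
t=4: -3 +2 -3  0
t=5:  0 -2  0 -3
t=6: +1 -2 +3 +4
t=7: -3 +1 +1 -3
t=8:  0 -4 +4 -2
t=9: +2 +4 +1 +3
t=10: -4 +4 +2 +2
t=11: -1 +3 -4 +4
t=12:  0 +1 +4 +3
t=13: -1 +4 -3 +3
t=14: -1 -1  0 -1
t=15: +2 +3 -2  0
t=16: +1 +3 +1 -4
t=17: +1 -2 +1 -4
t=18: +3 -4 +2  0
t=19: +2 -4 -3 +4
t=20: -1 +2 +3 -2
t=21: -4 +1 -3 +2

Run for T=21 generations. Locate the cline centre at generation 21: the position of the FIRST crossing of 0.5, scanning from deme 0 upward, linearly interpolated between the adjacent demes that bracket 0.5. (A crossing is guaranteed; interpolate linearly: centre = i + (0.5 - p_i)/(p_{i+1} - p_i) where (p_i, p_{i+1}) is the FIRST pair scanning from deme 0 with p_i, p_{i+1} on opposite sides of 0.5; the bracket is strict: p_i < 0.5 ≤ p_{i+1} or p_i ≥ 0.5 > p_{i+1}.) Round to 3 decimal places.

t=0: k=[60 0 0 0]
t=1: x=[58.5000 1.5000 0.0000 0.0000] k=[60 3 0 0]
t=2: x=[58.5750 4.3500 0.0750 0.0000] k=[58 4 0 0]
t=3: x=[56.6500 5.2500 0.1000 0.0000] k=[60 1 0 0]
t=4: x=[58.5250 2.4500 0.0250 0.0000] k=[56 4 0 0]
t=5: x=[54.7000 5.2000 0.1000 0.0000] k=[55 3 0 0]
t=6: x=[53.7000 4.2250 0.0750 0.0000] k=[55 2 3 0]
t=7: x=[53.6750 3.3500 2.9000 0.0750] k=[51 4 4 0]
t=8: x=[49.8250 5.1750 3.9000 0.1000] k=[50 1 8 0]
t=9: x=[48.7750 2.4000 7.6250 0.2000] k=[51 6 9 3]
t=10: x=[49.8750 7.2000 8.7750 3.1500] k=[46 11 11 5]
t=11: x=[45.1250 11.8750 10.8500 5.1500] k=[44 15 7 9]
t=12: x=[43.2750 15.5250 7.2500 8.9500] k=[43 17 11 12]
t=13: x=[42.3500 17.5000 11.1750 11.9750] k=[41 22 8 15]
t=14: x=[40.5250 22.1250 8.5250 14.8250] k=[40 21 9 14]
t=15: x=[39.5250 21.1750 9.4250 13.8750] k=[42 24 7 14]
t=16: x=[41.5500 24.0250 7.6000 13.8250] k=[43 27 9 10]
t=17: x=[42.6000 26.9500 9.4750 9.9750] k=[44 25 10 6]
t=18: x=[43.5250 25.1000 10.2750 6.1000] k=[47 21 12 6]
t=19: x=[46.3500 21.4250 12.0750 6.1500] k=[48 17 9 10]
t=20: x=[47.2250 17.5750 9.2250 9.9750] k=[46 20 12 8]
t=21: x=[45.3500 20.4500 12.1000 8.1000] k=[41 21 9 10]

0.550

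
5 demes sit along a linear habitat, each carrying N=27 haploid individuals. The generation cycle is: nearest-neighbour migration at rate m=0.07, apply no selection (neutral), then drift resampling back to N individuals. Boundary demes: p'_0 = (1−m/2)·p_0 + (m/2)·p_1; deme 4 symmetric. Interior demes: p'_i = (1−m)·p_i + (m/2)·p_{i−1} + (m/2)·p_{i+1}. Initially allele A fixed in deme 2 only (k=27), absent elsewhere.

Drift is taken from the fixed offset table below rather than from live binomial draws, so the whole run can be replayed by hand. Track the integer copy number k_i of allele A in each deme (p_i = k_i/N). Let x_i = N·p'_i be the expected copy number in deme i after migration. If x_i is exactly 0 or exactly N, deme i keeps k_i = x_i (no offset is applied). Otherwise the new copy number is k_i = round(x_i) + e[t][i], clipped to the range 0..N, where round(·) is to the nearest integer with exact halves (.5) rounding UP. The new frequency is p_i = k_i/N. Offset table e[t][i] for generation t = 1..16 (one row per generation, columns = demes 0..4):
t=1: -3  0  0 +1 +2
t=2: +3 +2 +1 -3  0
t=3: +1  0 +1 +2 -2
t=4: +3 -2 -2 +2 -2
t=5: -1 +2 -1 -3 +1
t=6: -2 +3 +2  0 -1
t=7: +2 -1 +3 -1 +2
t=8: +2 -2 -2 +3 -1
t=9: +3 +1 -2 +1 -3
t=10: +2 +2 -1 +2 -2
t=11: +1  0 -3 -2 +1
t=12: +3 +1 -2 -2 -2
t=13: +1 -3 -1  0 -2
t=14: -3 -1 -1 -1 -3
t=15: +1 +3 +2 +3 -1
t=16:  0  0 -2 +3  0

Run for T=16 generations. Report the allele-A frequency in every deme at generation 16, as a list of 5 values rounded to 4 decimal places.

[0.5926, 0.3704, 0.2222, 0.3704, 0.0000]

t=0: k=[0 0 27 0 0]
t=1: x=[0.0000 0.9450 25.1100 0.9450 0.0000] k=[0 1 25 2 0]
t=2: x=[0.0350 1.8050 23.3550 2.7350 0.0700] k=[3 4 24 0 0]
t=3: x=[3.0350 4.6650 22.4600 0.8400 0.0000] k=[4 5 23 3 0]
t=4: x=[4.0350 5.5950 21.6700 3.5950 0.1050] k=[7 4 20 6 0]
t=5: x=[6.8950 4.6650 18.9500 6.2800 0.2100] k=[6 7 18 3 1]
t=6: x=[6.0350 7.3500 17.0900 3.4550 1.0700] k=[4 10 19 3 0]
t=7: x=[4.2100 10.1050 18.1250 3.4550 0.1050] k=[6 9 21 2 2]
t=8: x=[6.1050 9.3150 19.9150 2.6650 2.0000] k=[8 7 18 6 1]
t=9: x=[7.9650 7.4200 17.1950 6.2450 1.1750] k=[11 8 15 7 0]
t=10: x=[10.8950 8.3500 14.4750 7.0350 0.2450] k=[13 10 13 9 0]
t=11: x=[12.8950 10.2100 12.7550 8.8250 0.3150] k=[14 10 10 7 1]
t=12: x=[13.8600 10.1400 9.8950 6.8950 1.2100] k=[17 11 8 5 0]
t=13: x=[16.7900 11.1050 8.0000 4.9300 0.1750] k=[18 8 7 5 0]
t=14: x=[17.6500 8.3150 6.9650 4.8950 0.1750] k=[15 7 6 4 0]
t=15: x=[14.7200 7.2450 5.9650 3.9300 0.1400] k=[16 10 8 7 0]
t=16: x=[15.7900 10.1400 8.0350 6.7900 0.2450] k=[16 10 6 10 0]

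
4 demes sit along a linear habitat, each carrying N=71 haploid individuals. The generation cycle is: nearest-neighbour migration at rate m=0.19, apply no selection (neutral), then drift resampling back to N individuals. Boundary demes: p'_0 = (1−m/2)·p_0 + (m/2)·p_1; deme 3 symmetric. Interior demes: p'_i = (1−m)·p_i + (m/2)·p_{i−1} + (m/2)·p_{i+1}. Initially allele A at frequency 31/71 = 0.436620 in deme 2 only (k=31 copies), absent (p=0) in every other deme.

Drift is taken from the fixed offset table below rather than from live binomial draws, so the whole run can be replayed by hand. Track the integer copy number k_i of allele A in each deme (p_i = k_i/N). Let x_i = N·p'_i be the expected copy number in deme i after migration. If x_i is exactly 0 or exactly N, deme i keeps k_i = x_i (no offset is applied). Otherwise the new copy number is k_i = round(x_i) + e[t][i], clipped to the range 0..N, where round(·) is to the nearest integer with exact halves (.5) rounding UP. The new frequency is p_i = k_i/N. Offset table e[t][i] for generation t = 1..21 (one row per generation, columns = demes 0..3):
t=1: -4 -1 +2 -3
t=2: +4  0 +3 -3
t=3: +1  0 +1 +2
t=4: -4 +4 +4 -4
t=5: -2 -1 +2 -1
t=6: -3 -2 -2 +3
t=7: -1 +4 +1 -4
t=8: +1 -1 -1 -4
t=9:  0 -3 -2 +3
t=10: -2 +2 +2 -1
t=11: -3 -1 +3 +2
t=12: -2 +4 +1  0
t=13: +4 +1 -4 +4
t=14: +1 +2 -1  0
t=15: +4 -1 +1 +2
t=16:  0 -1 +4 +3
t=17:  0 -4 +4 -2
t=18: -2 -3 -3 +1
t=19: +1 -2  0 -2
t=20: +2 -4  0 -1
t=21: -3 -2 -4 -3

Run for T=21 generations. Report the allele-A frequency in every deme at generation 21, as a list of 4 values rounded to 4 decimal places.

[0.0986, 0.0141, 0.0986, 0.1408]

t=0: k=[0 0 31 0]
t=1: x=[0.0000 2.9450 25.1100 2.9450] k=[0 2 27 0]
t=2: x=[0.1900 4.1850 22.0600 2.5650] k=[4 4 25 0]
t=3: x=[4.0000 5.9950 20.6300 2.3750] k=[5 6 22 4]
t=4: x=[5.0950 7.4250 18.7700 5.7100] k=[1 11 23 2]
t=5: x=[1.9500 11.1900 19.8650 3.9950] k=[0 10 22 3]
t=6: x=[0.9500 10.1900 19.0550 4.8050] k=[0 8 17 8]
t=7: x=[0.7600 8.0950 15.2900 8.8550] k=[0 12 16 5]
t=8: x=[1.1400 11.2400 14.5750 6.0450] k=[2 10 14 2]
t=9: x=[2.7600 9.6200 12.4800 3.1400] k=[3 7 10 6]
t=10: x=[3.3800 6.9050 9.3350 6.3800] k=[1 9 11 5]
t=11: x=[1.7600 8.4300 10.2400 5.5700] k=[0 7 13 8]
t=12: x=[0.6650 6.9050 11.9550 8.4750] k=[0 11 13 8]
t=13: x=[1.0450 10.1450 12.3350 8.4750] k=[5 11 8 12]
t=14: x=[5.5700 10.1450 8.6650 11.6200] k=[7 12 8 12]
t=15: x=[7.4750 11.1450 8.7600 11.6200] k=[11 10 10 14]
t=16: x=[10.9050 10.0950 10.3800 13.6200] k=[11 9 14 17]
t=17: x=[10.8100 9.6650 13.8100 16.7150] k=[11 6 18 15]
t=18: x=[10.5250 7.6150 16.5750 15.2850] k=[9 5 14 16]
t=19: x=[8.6200 6.2350 13.3350 15.8100] k=[10 4 13 14]
t=20: x=[9.4300 5.4250 12.2400 13.9050] k=[11 1 12 13]
t=21: x=[10.0500 2.9950 11.0500 12.9050] k=[7 1 7 10]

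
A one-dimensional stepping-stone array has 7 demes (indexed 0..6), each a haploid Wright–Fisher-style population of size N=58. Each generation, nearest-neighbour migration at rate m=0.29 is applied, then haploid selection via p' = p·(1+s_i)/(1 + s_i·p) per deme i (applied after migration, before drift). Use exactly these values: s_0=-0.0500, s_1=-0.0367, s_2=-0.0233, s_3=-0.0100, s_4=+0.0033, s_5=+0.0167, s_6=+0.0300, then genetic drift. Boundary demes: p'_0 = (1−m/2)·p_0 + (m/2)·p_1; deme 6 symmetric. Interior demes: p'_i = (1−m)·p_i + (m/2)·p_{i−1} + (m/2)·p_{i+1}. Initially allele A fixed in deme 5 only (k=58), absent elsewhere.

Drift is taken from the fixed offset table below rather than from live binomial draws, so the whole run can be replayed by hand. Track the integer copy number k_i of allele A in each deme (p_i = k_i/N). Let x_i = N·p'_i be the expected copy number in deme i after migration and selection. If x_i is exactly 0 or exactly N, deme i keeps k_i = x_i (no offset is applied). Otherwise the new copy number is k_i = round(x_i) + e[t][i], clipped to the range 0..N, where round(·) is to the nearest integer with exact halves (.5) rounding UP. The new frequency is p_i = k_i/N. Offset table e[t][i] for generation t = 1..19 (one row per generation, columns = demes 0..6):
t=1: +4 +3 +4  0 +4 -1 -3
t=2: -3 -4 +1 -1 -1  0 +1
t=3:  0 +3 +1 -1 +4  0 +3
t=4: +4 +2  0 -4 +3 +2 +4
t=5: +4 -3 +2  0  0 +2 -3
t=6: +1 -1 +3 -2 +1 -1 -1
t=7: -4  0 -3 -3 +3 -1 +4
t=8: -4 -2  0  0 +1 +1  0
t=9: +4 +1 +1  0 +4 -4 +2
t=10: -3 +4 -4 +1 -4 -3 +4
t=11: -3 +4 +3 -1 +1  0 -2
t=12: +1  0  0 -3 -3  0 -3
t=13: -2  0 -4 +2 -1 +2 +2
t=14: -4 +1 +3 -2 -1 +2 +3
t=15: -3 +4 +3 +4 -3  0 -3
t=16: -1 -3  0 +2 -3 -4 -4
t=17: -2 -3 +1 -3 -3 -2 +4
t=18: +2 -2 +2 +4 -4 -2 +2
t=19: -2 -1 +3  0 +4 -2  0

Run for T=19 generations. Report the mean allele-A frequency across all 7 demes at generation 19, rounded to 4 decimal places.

0.1872

t=0: k=[0 0 0 0 0 58 0]
t=1: x=[0.0000 0.0000 0.0000 0.0000 8.4337 41.3771 8.6248] k=[0 0 0 0 12 40 6]
t=2: x=[0.0000 0.0000 0.0000 1.7231 14.3556 31.2489 11.1946] k=[0 0 0 1 13 31 12]
t=3: x=[0.0000 0.0000 0.1416 2.5702 13.9048 25.8721 15.0825] k=[0 0 1 2 18 26 18]
t=4: x=[0.0000 0.1397 0.9771 4.1362 16.8794 23.9124 19.5411] k=[0 2 1 0 20 26 24]
t=5: x=[0.2756 1.5091 0.9771 3.0161 18.0109 25.0755 24.7083] k=[4 0 3 3 18 27 22]
t=6: x=[3.2586 0.9784 2.5078 5.1278 17.1698 25.2058 23.1348] k=[4 0 6 3 18 24 22]
t=7: x=[3.2586 1.3981 4.5943 5.5593 16.7342 23.0697 22.6970] k=[0 1 2 3 20 22 27]
t=8: x=[0.1378 0.9639 1.9550 5.2716 17.8657 22.6633 26.7004] k=[0 0 2 5 19 24 27]
t=9: x=[0.0000 0.2794 2.0968 6.5365 17.7355 23.9425 26.9911] k=[0 1 3 7 22 20 29]
t=10: x=[0.1378 1.1038 3.2176 8.5217 19.5777 21.8200 28.1230] k=[0 5 0 10 16 19 32]
t=11: x=[0.6892 3.4274 2.1262 9.3410 15.6025 20.6698 30.5427] k=[0 7 5 8 17 21 29]
t=12: x=[0.9651 5.5058 5.6045 8.7947 16.3136 21.8049 28.2681] k=[2 6 6 6 13 22 25]
t=13: x=[2.4565 5.2391 5.8744 6.9533 13.3238 21.3530 24.9845] k=[0 5 2 9 12 23 27]
t=14: x=[0.6892 3.7081 3.3743 8.3479 13.1935 22.2115 26.8457] k=[0 5 6 6 12 24 30]
t=15: x=[0.6892 4.2697 5.7321 6.8094 12.9030 23.3607 29.5585] k=[0 8 9 11 10 23 27]
t=16: x=[1.1031 6.7585 8.9649 10.4784 12.0614 21.9204 26.8457] k=[0 4 9 12 9 18 23]
t=17: x=[0.5513 4.0034 8.5369 11.0399 10.7689 17.6225 22.6819] k=[0 1 10 8 8 16 27]
t=18: x=[0.1378 2.0836 8.2370 8.2188 9.1854 16.6308 25.8278] k=[2 0 10 12 5 15 28]
t=19: x=[1.6269 1.6780 8.6648 10.6076 7.4865 15.6233 26.5400] k=[0 1 12 11 11 14 27]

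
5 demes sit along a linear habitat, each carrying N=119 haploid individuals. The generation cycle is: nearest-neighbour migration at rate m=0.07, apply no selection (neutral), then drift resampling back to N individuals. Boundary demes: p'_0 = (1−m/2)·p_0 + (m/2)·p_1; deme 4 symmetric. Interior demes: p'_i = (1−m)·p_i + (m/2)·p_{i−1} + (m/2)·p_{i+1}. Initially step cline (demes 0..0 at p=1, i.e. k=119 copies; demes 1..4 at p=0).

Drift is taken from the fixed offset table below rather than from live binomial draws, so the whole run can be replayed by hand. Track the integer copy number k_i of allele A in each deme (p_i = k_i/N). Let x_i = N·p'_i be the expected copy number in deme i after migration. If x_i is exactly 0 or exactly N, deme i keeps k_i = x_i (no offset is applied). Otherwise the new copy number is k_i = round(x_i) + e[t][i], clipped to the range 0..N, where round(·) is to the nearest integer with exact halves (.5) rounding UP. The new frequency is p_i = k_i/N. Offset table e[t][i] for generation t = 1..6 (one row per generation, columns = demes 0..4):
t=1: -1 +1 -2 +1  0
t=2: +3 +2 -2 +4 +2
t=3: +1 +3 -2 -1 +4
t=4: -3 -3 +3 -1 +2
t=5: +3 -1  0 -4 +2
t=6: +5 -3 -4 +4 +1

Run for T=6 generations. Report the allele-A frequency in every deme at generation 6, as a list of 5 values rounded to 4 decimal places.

t=0: k=[119 0 0 0 0]
t=1: x=[114.8350 4.1650 0.0000 0.0000 0.0000] k=[114 5 0 0 0]
t=2: x=[110.1850 8.6400 0.1750 0.0000 0.0000] k=[113 11 0 0 0]
t=3: x=[109.4300 14.1850 0.3850 0.0000 0.0000] k=[110 17 0 0 0]
t=4: x=[106.7450 19.6600 0.5950 0.0000 0.0000] k=[104 17 4 0 0]
t=5: x=[100.9550 19.5900 4.3150 0.1400 0.0000] k=[104 19 4 0 0]
t=6: x=[101.0250 21.4500 4.3850 0.1400 0.0000] k=[106 18 0 4 0]

[0.8908, 0.1513, 0.0000, 0.0336, 0.0000]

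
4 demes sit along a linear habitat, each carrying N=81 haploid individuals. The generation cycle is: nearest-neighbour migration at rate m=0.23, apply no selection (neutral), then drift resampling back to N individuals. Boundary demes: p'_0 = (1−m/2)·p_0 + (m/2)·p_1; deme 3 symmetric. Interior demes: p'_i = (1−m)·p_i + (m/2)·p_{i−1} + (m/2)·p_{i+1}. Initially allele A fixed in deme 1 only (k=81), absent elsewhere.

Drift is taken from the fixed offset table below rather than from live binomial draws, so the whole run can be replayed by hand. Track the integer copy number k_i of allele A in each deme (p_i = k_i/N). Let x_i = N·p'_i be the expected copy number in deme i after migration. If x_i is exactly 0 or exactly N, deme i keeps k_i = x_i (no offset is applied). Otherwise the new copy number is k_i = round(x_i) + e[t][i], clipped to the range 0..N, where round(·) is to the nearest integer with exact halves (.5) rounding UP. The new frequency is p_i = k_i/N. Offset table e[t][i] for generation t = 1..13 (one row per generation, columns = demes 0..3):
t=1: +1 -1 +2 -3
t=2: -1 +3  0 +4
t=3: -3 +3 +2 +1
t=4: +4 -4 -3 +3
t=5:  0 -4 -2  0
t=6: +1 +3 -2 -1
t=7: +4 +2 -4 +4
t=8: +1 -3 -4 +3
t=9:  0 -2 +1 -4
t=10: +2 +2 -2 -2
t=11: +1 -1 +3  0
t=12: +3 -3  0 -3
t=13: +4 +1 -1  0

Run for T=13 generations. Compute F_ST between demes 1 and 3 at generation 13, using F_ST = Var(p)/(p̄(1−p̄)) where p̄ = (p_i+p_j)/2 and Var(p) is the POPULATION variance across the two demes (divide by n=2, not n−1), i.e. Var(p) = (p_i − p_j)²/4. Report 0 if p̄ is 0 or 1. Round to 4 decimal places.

0.0240

t=0: k=[0 81 0 0]
t=1: x=[9.3150 62.3700 9.3150 0.0000] k=[10 61 11 0]
t=2: x=[15.8650 49.3850 15.4850 1.2650] k=[15 52 15 5]
t=3: x=[19.2550 43.4900 18.1050 6.1500] k=[16 46 20 7]
t=4: x=[19.4500 39.5600 21.4950 8.4950] k=[23 36 18 11]
t=5: x=[24.4950 32.4350 19.2650 11.8050] k=[24 28 17 12]
t=6: x=[24.4600 26.2750 17.6900 12.5750] k=[25 29 16 12]
t=7: x=[25.4600 27.0450 17.0350 12.4600] k=[29 29 13 16]
t=8: x=[29.0000 27.1600 15.1850 15.6550] k=[30 24 11 19]
t=9: x=[29.3100 23.1950 13.4150 18.0800] k=[29 21 14 14]
t=10: x=[28.0800 21.1150 14.8050 14.0000] k=[30 23 13 12]
t=11: x=[29.1950 22.6550 14.0350 12.1150] k=[30 22 17 12]
t=12: x=[29.0800 22.3450 17.0000 12.5750] k=[32 19 17 10]
t=13: x=[30.5050 20.2650 16.4250 10.8050] k=[35 21 15 11]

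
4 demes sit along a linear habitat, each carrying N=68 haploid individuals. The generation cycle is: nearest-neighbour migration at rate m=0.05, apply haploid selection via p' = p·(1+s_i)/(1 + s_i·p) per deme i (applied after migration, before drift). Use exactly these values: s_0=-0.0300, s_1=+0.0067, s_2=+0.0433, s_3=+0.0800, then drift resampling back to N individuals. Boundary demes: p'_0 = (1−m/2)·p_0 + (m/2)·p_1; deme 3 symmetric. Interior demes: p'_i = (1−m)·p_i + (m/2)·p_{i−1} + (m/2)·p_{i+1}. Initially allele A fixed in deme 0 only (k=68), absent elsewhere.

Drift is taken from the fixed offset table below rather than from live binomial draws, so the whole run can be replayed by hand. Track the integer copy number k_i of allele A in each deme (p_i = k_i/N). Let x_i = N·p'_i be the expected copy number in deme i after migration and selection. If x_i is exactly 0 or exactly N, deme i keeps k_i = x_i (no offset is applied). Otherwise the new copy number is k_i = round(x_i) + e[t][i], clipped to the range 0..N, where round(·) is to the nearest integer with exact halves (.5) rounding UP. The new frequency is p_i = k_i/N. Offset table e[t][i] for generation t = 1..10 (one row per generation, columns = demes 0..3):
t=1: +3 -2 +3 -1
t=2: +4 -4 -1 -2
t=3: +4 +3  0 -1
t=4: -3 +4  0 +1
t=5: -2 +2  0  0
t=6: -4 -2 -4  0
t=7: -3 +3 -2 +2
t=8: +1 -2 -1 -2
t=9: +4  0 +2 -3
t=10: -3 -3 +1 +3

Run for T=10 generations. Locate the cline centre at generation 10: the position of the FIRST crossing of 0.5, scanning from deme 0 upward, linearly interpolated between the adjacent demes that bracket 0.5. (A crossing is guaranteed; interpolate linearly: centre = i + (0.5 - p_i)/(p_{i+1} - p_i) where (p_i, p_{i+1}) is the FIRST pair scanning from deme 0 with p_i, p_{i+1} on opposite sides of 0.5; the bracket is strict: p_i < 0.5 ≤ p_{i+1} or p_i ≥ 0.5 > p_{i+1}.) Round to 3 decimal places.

t=0: k=[68 0 0 0]
t=1: x=[66.2488 1.7111 0.0000 0.0000] k=[68 0 0 0]
t=2: x=[66.2488 1.7111 0.0000 0.0000] k=[68 0 0 0]
t=3: x=[66.2488 1.7111 0.0000 0.0000] k=[68 5 0 0]
t=4: x=[66.3775 6.4891 0.1304 0.0000] k=[63 10 0 0]
t=5: x=[61.4981 11.1370 0.2608 0.0000] k=[59 13 0 0]
t=6: x=[57.5842 13.8987 0.3390 0.0000] k=[54 12 0 0]
t=7: x=[52.5900 12.8193 0.3129 0.0000] k=[50 16 0 0]
t=8: x=[48.7322 16.5334 0.4172 0.0000] k=[50 15 0 0]
t=9: x=[48.7069 15.5801 0.3911 0.0000] k=[53 16 2 0]
t=10: x=[51.7005 16.6588 2.3961 0.0540] k=[49 14 3 3]

0.429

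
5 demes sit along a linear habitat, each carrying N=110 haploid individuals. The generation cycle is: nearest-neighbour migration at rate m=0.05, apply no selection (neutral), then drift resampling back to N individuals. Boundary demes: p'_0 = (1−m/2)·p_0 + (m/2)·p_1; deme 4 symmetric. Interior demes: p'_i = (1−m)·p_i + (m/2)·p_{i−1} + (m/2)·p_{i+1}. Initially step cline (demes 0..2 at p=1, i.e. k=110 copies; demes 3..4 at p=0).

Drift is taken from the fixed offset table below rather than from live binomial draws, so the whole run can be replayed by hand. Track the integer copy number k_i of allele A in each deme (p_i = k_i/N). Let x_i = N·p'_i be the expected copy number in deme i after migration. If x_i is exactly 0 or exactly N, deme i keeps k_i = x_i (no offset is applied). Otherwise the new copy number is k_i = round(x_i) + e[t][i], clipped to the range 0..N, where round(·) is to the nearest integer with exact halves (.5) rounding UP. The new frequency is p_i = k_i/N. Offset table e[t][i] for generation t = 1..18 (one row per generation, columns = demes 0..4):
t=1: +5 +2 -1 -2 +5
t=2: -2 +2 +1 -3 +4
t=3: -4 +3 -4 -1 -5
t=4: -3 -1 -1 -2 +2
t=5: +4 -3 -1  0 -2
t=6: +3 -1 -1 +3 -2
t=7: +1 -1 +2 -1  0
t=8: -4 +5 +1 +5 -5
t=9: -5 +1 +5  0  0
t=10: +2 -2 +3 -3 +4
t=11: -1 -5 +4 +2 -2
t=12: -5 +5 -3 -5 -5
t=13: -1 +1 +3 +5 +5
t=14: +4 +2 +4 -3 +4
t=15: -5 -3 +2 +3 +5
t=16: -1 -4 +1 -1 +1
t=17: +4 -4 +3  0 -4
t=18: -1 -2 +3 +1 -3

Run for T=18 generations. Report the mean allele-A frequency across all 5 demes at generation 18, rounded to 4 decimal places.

t=0: k=[110 110 110 0 0]
t=1: x=[110.0000 110.0000 107.2500 2.7500 0.0000] k=[110 110 106 1 0]
t=2: x=[110.0000 109.9000 103.4750 3.6000 0.0250] k=[110 110 104 1 4]
t=3: x=[110.0000 109.8500 101.5750 3.6500 3.9250] k=[110 110 98 3 0]
t=4: x=[110.0000 109.7000 95.9250 5.3000 0.0750] k=[110 109 95 3 2]
t=5: x=[109.9750 108.6750 93.0500 5.2750 2.0250] k=[110 106 92 5 0]
t=6: x=[109.9000 105.7500 90.1750 7.0500 0.1250] k=[110 105 89 10 0]
t=7: x=[109.8750 104.7250 87.4250 11.7250 0.2500] k=[110 104 89 11 0]
t=8: x=[109.8500 103.7750 87.4250 12.6750 0.2750] k=[106 109 88 18 0]
t=9: x=[106.0750 108.4000 86.7750 19.3000 0.4500] k=[101 109 92 19 0]
t=10: x=[101.2000 108.3750 90.6000 20.3500 0.4750] k=[103 106 94 17 4]
t=11: x=[103.0750 105.6250 92.3750 18.6000 4.3250] k=[102 101 96 21 2]
t=12: x=[101.9750 100.9000 94.2500 22.4000 2.4750] k=[97 106 91 17 0]
t=13: x=[97.2250 105.4000 89.5250 18.4250 0.4250] k=[96 106 93 23 5]
t=14: x=[96.2500 105.4250 91.5750 24.3000 5.4500] k=[100 107 96 21 9]
t=15: x=[100.1750 106.5500 94.4000 22.5750 9.3000] k=[95 104 96 26 14]
t=16: x=[95.2250 103.5750 94.4500 27.4500 14.3000] k=[94 100 95 26 15]
t=17: x=[94.1500 99.7250 93.4000 27.4500 15.2750] k=[98 96 96 27 11]
t=18: x=[97.9500 96.0500 94.2750 28.3250 11.4000] k=[97 94 97 29 8]

0.5909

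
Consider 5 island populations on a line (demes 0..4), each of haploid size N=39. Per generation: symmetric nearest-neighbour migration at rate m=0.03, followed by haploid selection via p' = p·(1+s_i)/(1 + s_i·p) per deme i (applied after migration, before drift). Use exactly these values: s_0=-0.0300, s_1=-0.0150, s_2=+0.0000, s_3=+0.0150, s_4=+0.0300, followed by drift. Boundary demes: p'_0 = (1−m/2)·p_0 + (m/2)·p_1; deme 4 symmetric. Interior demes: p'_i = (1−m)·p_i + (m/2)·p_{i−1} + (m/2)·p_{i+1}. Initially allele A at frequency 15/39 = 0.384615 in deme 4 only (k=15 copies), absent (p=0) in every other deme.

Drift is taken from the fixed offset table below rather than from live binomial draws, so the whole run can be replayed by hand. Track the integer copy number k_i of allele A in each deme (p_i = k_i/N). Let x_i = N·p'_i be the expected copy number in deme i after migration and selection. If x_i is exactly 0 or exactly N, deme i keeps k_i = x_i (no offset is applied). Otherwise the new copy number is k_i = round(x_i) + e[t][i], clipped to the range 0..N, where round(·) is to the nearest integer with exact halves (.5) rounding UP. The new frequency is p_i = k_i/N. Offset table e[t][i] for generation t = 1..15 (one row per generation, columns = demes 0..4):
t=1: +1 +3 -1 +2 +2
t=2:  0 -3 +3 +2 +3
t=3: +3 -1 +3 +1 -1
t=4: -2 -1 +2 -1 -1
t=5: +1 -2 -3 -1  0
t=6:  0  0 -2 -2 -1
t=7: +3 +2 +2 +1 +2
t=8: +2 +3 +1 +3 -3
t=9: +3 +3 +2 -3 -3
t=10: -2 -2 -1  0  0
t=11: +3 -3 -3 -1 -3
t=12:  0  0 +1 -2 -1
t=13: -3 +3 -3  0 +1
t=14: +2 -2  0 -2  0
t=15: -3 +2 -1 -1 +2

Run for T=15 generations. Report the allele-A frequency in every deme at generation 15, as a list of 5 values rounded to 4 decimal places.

t=0: k=[0 0 0 0 15]
t=1: x=[0.0000 0.0000 0.0000 0.2284 15.0472] k=[0 0 0 2 17]
t=2: x=[0.0000 0.0000 0.0300 2.2260 17.0581] k=[0 0 3 4 20]
t=3: x=[0.0000 0.0443 2.9700 4.2814 20.0481] k=[0 0 6 5 19]
t=4: x=[0.0000 0.0887 5.8950 5.2927 19.0780] k=[0 0 8 4 18]
t=5: x=[0.0000 0.1182 7.8200 4.3269 18.0763] k=[0 0 5 3 18]
t=6: x=[0.0000 0.0739 4.8950 3.2997 18.0613] k=[0 0 3 1 17]
t=7: x=[0.0000 0.0443 2.9250 1.2884 17.0431] k=[0 2 5 2 19]
t=8: x=[0.0291 1.9863 4.9100 2.3324 19.0329] k=[2 5 6 5 16]
t=9: x=[1.9868 4.9048 5.9700 5.2472 16.1138] k=[5 8 8 2 13]
t=10: x=[4.9127 7.8597 7.9100 2.2868 13.0908] k=[3 6 7 2 13]
t=11: x=[2.9606 5.8940 6.9100 2.2716 13.0908] k=[6 3 4 1 10]
t=12: x=[5.8029 3.0177 3.9400 1.1972 10.0844] k=[6 3 5 0 9]
t=13: x=[5.8029 3.0325 4.8950 0.2131 9.0691] k=[3 6 2 0 10]
t=14: x=[2.9606 5.8198 2.0300 0.1827 10.0692] k=[5 4 2 0 10]
t=15: x=[4.8541 3.9313 2.0000 0.1827 10.0692] k=[2 6 1 0 12]

[0.0513, 0.1538, 0.0256, 0.0000, 0.3077]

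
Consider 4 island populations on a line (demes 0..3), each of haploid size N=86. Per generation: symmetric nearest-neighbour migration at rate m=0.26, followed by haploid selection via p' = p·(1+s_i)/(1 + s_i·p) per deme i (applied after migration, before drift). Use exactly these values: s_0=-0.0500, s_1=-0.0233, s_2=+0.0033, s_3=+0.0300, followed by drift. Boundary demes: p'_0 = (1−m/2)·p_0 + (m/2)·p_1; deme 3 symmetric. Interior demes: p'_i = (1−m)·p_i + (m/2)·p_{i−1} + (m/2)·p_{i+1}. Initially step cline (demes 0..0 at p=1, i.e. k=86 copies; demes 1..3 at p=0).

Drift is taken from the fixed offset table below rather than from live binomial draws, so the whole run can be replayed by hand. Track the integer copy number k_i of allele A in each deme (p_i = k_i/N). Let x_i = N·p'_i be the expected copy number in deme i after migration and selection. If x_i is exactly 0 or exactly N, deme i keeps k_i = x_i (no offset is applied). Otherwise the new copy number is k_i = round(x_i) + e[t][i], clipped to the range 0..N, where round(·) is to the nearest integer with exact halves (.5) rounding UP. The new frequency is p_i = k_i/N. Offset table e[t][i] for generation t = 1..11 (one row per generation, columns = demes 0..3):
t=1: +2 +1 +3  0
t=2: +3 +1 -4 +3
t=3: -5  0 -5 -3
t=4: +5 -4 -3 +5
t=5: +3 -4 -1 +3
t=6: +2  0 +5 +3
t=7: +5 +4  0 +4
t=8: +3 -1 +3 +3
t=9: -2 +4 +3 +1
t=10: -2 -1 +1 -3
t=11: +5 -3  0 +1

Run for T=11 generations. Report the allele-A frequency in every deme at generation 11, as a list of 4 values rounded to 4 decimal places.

t=0: k=[86 0 0 0]
t=1: x=[74.3116 10.9527 0.0000 0.0000] k=[76 12 0 0]
t=2: x=[66.9296 18.4165 1.5651 0.0000] k=[70 19 0 0]
t=3: x=[62.5043 22.7632 2.4779 0.0000] k=[58 23 0 0]
t=4: x=[52.4060 24.1484 2.9995 0.0000] k=[57 20 0 0]
t=5: x=[51.1320 21.8238 2.6083 0.0000] k=[54 18 2 0]
t=6: x=[48.2372 20.2329 3.8320 0.2678] k=[50 20 9 3]
t=7: x=[45.0011 22.0809 9.6783 3.8883] k=[50 26 10 8]
t=8: x=[45.7839 26.6049 11.8536 8.4834] k=[49 26 15 11]
t=9: x=[44.9109 27.1204 15.9528 11.8181] k=[43 31 19 13]
t=10: x=[40.3399 30.5342 19.8302 14.1255] k=[38 30 21 11]
t=11: x=[35.8831 29.4121 20.9221 12.6149] k=[41 26 21 14]

[0.4767, 0.3023, 0.2442, 0.1628]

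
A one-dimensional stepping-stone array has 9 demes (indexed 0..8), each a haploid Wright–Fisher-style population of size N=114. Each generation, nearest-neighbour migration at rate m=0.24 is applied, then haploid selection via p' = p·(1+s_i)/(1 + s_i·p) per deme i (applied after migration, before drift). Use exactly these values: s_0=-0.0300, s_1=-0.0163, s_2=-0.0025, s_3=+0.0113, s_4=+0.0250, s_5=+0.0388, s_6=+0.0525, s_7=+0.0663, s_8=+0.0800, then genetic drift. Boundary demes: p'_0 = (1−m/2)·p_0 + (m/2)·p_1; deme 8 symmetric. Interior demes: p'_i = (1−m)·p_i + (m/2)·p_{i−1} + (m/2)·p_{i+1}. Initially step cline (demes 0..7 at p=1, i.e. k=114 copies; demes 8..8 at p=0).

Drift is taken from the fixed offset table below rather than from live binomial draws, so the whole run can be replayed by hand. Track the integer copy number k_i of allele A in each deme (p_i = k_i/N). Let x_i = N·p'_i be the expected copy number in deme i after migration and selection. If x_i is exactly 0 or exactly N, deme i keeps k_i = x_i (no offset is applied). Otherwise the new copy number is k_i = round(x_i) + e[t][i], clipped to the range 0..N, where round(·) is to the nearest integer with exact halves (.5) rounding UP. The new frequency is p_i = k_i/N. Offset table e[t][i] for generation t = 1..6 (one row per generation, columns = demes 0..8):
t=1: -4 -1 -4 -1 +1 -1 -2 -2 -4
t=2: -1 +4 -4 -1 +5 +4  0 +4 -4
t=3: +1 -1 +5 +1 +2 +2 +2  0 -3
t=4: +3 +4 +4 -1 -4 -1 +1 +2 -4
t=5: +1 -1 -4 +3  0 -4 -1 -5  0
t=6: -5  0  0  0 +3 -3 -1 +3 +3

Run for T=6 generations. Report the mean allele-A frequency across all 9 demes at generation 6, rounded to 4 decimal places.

0.8918

t=0: k=[114 114 114 114 114 114 114 114 0]
t=1: x=[114.0000 114.0000 114.0000 114.0000 114.0000 114.0000 114.0000 101.0741 14.6339] k=[114 114 114 114 114 114 114 99 11]
t=2: x=[114.0000 114.0000 114.0000 114.0000 114.0000 114.0000 112.2884 91.4248 22.9378] k=[114 114 114 114 114 114 112 95 19]
t=3: x=[114.0000 114.0000 114.0000 114.0000 114.0000 113.7689 110.3835 89.1887 29.7819] k=[114 114 114 114 114 114 112 89 27]
t=4: x=[114.0000 114.0000 114.0000 114.0000 114.0000 113.7689 109.6970 85.7074 36.3175] k=[114 114 114 114 114 113 111 88 32]
t=5: x=[114.0000 114.0000 114.0000 114.0000 113.8829 112.9214 108.7426 85.4361 40.7114] k=[114 114 114 114 114 109 108 80 41]
t=6: x=[114.0000 114.0000 114.0000 114.0000 113.4146 109.6424 105.1853 80.2255 47.8021] k=[114 114 114 114 114 107 104 83 51]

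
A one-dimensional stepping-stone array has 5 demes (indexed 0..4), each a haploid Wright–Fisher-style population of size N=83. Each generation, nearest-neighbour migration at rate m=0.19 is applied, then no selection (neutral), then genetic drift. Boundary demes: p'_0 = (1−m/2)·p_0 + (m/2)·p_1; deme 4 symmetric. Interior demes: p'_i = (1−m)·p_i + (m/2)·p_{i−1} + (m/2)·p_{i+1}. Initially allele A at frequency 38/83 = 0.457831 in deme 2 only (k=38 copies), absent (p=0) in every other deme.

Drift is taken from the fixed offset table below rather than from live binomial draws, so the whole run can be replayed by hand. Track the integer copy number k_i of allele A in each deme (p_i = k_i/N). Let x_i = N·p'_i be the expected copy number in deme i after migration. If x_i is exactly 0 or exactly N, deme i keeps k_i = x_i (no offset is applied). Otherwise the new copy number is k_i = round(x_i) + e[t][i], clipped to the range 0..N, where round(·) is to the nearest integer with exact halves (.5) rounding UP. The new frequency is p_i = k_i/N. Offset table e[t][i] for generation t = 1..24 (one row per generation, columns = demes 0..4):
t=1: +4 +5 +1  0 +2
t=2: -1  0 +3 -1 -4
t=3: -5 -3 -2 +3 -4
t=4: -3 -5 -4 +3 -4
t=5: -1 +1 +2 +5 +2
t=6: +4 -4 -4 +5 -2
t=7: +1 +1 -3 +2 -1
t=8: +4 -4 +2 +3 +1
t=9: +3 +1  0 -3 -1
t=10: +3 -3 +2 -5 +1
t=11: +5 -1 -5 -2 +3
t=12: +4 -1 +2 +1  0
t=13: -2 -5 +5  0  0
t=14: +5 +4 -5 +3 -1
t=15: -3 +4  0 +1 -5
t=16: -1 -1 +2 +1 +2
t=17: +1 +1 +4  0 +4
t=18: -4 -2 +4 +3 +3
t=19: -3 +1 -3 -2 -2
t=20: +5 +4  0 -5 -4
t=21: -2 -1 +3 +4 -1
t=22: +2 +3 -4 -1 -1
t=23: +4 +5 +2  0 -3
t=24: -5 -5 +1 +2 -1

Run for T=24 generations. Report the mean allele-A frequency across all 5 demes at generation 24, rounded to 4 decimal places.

t=0: k=[0 0 38 0 0]
t=1: x=[0.0000 3.6100 30.7800 3.6100 0.0000] k=[0 9 32 4 0]
t=2: x=[0.8550 10.3300 27.1550 6.2800 0.3800] k=[0 10 30 5 0]
t=3: x=[0.9500 10.9500 25.7250 6.9000 0.4750] k=[0 8 24 10 0]
t=4: x=[0.7600 8.7600 21.1500 10.3800 0.9500] k=[0 4 17 13 0]
t=5: x=[0.3800 4.8550 15.3850 12.1450 1.2350] k=[0 6 17 17 3]
t=6: x=[0.5700 6.4750 15.9550 15.6700 4.3300] k=[5 2 12 21 2]
t=7: x=[4.7150 3.2350 11.9050 18.3400 3.8050] k=[6 4 9 20 3]
t=8: x=[5.8100 4.6650 9.5700 17.3400 4.6150] k=[10 1 12 20 6]
t=9: x=[9.1450 2.9000 11.7150 17.9100 7.3300] k=[12 4 12 15 6]
t=10: x=[11.2400 5.5200 11.5250 13.8600 6.8550] k=[14 3 14 9 8]
t=11: x=[12.9550 5.0900 12.4800 9.3800 8.0950] k=[18 4 7 7 11]
t=12: x=[16.6700 5.6150 6.7150 7.3800 10.6200] k=[21 5 9 8 11]
t=13: x=[19.4800 6.9000 8.5250 8.3800 10.7150] k=[17 2 14 8 11]
t=14: x=[15.5750 4.5650 12.2900 8.8550 10.7150] k=[21 9 7 12 10]
t=15: x=[19.8600 9.9500 7.6650 11.3350 10.1900] k=[17 14 8 12 5]
t=16: x=[16.7150 13.7150 8.9500 10.9550 5.6650] k=[16 13 11 12 8]
t=17: x=[15.7150 13.0950 11.2850 11.5250 8.3800] k=[17 14 15 12 12]
t=18: x=[16.7150 14.3800 14.6200 12.2850 12.0000] k=[13 12 19 15 15]
t=19: x=[12.9050 12.7600 17.9550 15.3800 15.0000] k=[10 14 15 13 13]
t=20: x=[10.3800 13.7150 14.7150 13.1900 13.0000] k=[15 18 15 8 9]
t=21: x=[15.2850 17.4300 14.6200 8.7600 8.9050] k=[13 16 18 13 8]
t=22: x=[13.2850 15.9050 17.3350 13.0000 8.4750] k=[15 19 13 12 7]
t=23: x=[15.3800 18.0500 13.4750 11.6200 7.4750] k=[19 23 15 12 4]
t=24: x=[19.3800 21.8600 15.4750 11.5250 4.7600] k=[14 17 16 14 4]

0.1566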